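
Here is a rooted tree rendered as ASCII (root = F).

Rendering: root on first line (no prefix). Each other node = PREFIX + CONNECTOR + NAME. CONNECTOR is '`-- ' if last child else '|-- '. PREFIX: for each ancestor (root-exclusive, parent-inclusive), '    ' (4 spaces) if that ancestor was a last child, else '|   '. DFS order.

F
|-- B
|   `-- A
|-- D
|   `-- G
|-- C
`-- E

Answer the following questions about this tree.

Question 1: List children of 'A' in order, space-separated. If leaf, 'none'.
Node A's children (from adjacency): (leaf)

Answer: none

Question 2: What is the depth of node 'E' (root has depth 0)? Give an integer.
Answer: 1

Derivation:
Path from root to E: F -> E
Depth = number of edges = 1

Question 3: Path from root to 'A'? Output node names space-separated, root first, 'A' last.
Answer: F B A

Derivation:
Walk down from root: F -> B -> A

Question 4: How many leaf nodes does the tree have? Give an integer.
Answer: 4

Derivation:
Leaves (nodes with no children): A, C, E, G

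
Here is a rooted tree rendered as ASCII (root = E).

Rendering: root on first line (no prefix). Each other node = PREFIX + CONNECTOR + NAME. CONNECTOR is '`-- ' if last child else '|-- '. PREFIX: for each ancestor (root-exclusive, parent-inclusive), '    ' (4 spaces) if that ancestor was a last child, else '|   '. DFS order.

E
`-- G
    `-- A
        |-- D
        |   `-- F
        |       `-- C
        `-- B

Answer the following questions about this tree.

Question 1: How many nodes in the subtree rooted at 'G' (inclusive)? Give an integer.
Subtree rooted at G contains: A, B, C, D, F, G
Count = 6

Answer: 6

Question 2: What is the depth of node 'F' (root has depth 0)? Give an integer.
Path from root to F: E -> G -> A -> D -> F
Depth = number of edges = 4

Answer: 4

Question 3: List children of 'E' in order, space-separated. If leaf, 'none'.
Node E's children (from adjacency): G

Answer: G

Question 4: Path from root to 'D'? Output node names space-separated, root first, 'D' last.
Answer: E G A D

Derivation:
Walk down from root: E -> G -> A -> D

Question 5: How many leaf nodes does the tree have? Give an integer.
Leaves (nodes with no children): B, C

Answer: 2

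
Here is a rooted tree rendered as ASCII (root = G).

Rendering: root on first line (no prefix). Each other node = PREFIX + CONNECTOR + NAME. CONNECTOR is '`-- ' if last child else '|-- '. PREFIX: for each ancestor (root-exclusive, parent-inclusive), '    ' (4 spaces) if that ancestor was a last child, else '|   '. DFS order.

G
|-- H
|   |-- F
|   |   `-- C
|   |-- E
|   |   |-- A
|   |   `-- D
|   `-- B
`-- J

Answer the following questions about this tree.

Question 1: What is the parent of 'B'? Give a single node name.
Scan adjacency: B appears as child of H

Answer: H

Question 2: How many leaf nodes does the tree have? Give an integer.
Leaves (nodes with no children): A, B, C, D, J

Answer: 5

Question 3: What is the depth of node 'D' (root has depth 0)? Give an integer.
Path from root to D: G -> H -> E -> D
Depth = number of edges = 3

Answer: 3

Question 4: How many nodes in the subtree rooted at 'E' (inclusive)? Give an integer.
Subtree rooted at E contains: A, D, E
Count = 3

Answer: 3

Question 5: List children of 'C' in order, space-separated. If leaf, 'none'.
Answer: none

Derivation:
Node C's children (from adjacency): (leaf)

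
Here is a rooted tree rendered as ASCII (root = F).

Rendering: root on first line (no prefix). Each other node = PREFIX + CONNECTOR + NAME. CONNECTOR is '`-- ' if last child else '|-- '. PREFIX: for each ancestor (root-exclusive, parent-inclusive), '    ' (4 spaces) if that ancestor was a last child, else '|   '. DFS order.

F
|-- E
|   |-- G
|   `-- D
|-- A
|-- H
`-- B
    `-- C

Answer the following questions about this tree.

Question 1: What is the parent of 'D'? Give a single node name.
Answer: E

Derivation:
Scan adjacency: D appears as child of E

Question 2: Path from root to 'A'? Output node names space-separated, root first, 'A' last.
Walk down from root: F -> A

Answer: F A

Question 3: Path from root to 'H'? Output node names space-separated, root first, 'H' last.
Answer: F H

Derivation:
Walk down from root: F -> H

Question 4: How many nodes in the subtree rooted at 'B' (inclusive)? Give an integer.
Answer: 2

Derivation:
Subtree rooted at B contains: B, C
Count = 2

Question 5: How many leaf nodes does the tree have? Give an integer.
Leaves (nodes with no children): A, C, D, G, H

Answer: 5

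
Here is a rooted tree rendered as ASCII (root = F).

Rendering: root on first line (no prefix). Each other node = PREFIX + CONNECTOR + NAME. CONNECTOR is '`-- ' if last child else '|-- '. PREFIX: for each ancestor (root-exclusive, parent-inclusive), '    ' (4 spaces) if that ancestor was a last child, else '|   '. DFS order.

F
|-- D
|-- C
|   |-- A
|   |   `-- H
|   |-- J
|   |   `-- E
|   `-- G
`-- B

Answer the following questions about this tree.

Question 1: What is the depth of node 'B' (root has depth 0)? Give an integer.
Path from root to B: F -> B
Depth = number of edges = 1

Answer: 1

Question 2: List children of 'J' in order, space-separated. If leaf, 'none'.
Answer: E

Derivation:
Node J's children (from adjacency): E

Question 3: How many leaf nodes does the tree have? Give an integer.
Answer: 5

Derivation:
Leaves (nodes with no children): B, D, E, G, H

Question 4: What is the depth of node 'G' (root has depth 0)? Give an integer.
Answer: 2

Derivation:
Path from root to G: F -> C -> G
Depth = number of edges = 2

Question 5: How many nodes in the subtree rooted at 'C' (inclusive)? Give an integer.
Subtree rooted at C contains: A, C, E, G, H, J
Count = 6

Answer: 6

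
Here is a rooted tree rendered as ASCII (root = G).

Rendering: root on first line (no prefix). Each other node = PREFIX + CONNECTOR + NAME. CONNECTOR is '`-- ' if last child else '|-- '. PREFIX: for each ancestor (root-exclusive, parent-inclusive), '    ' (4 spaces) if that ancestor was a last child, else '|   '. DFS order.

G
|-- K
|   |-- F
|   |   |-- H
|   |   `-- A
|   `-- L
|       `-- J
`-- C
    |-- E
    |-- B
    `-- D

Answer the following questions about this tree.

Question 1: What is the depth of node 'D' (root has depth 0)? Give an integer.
Answer: 2

Derivation:
Path from root to D: G -> C -> D
Depth = number of edges = 2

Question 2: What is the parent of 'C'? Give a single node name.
Answer: G

Derivation:
Scan adjacency: C appears as child of G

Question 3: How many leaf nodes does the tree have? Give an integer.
Answer: 6

Derivation:
Leaves (nodes with no children): A, B, D, E, H, J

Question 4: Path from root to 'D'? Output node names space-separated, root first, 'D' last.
Walk down from root: G -> C -> D

Answer: G C D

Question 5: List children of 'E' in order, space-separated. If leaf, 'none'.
Node E's children (from adjacency): (leaf)

Answer: none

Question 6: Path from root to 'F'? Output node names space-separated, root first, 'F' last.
Walk down from root: G -> K -> F

Answer: G K F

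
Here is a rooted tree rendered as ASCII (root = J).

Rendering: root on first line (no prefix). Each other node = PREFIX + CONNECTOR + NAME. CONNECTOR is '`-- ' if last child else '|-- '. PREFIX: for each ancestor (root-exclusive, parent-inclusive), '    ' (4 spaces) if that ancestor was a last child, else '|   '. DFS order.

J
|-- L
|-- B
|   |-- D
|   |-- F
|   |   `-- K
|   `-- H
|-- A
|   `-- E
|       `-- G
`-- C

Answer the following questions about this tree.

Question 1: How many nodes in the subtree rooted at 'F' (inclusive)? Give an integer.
Subtree rooted at F contains: F, K
Count = 2

Answer: 2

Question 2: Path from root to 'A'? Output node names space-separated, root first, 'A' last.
Walk down from root: J -> A

Answer: J A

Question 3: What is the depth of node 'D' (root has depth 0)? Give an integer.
Path from root to D: J -> B -> D
Depth = number of edges = 2

Answer: 2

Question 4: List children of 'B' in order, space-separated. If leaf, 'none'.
Node B's children (from adjacency): D, F, H

Answer: D F H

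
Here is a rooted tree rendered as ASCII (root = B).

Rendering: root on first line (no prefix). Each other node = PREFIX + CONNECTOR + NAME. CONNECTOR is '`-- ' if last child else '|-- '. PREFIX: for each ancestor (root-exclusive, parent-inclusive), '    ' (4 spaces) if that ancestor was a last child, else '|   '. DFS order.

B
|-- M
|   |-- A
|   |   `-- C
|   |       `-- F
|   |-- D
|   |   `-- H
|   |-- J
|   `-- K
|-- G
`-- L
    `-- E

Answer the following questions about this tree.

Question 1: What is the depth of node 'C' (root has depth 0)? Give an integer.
Path from root to C: B -> M -> A -> C
Depth = number of edges = 3

Answer: 3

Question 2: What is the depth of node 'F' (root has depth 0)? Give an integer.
Answer: 4

Derivation:
Path from root to F: B -> M -> A -> C -> F
Depth = number of edges = 4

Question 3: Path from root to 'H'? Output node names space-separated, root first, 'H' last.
Walk down from root: B -> M -> D -> H

Answer: B M D H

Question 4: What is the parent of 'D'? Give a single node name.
Scan adjacency: D appears as child of M

Answer: M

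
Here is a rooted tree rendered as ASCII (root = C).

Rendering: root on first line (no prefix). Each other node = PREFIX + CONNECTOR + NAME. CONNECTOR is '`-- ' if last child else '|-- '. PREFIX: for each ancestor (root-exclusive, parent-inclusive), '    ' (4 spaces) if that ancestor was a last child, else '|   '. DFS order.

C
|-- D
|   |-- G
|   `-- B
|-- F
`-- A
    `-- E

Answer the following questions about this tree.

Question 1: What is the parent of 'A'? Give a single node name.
Scan adjacency: A appears as child of C

Answer: C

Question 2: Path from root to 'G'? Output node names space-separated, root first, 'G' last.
Walk down from root: C -> D -> G

Answer: C D G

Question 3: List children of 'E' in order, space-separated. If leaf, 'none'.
Answer: none

Derivation:
Node E's children (from adjacency): (leaf)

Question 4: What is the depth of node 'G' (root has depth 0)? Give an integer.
Path from root to G: C -> D -> G
Depth = number of edges = 2

Answer: 2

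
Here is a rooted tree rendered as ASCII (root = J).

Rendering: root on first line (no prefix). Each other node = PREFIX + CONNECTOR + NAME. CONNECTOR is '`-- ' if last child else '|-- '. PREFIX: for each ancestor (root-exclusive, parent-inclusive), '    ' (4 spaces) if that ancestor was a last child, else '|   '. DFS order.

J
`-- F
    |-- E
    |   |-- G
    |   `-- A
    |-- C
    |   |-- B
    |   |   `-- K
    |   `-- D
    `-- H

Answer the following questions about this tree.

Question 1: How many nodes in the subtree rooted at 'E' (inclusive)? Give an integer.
Answer: 3

Derivation:
Subtree rooted at E contains: A, E, G
Count = 3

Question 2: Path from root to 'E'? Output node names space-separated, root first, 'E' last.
Answer: J F E

Derivation:
Walk down from root: J -> F -> E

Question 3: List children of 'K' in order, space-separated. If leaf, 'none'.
Node K's children (from adjacency): (leaf)

Answer: none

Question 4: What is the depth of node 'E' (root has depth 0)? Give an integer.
Path from root to E: J -> F -> E
Depth = number of edges = 2

Answer: 2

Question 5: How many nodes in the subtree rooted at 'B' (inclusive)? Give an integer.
Answer: 2

Derivation:
Subtree rooted at B contains: B, K
Count = 2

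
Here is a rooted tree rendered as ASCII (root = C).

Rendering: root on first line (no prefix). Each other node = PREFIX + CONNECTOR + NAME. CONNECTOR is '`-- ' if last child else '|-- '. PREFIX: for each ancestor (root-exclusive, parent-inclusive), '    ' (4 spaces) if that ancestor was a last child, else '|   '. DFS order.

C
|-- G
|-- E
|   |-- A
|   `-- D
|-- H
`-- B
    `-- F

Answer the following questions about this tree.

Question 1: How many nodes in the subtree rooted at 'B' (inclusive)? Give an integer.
Subtree rooted at B contains: B, F
Count = 2

Answer: 2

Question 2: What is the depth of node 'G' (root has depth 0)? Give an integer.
Answer: 1

Derivation:
Path from root to G: C -> G
Depth = number of edges = 1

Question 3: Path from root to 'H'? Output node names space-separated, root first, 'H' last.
Walk down from root: C -> H

Answer: C H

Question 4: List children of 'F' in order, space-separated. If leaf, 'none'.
Node F's children (from adjacency): (leaf)

Answer: none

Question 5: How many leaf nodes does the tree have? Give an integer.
Leaves (nodes with no children): A, D, F, G, H

Answer: 5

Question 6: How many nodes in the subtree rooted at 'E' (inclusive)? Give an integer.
Subtree rooted at E contains: A, D, E
Count = 3

Answer: 3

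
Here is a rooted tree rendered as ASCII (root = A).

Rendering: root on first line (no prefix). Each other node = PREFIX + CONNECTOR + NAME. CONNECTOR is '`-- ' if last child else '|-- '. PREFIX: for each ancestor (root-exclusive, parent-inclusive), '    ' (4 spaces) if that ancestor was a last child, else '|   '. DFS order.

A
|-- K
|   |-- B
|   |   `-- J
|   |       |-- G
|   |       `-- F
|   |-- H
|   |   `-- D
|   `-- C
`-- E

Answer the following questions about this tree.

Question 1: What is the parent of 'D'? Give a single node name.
Answer: H

Derivation:
Scan adjacency: D appears as child of H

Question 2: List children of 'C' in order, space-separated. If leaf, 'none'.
Node C's children (from adjacency): (leaf)

Answer: none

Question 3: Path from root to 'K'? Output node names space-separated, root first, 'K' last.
Answer: A K

Derivation:
Walk down from root: A -> K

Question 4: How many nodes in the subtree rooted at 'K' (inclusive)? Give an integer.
Subtree rooted at K contains: B, C, D, F, G, H, J, K
Count = 8

Answer: 8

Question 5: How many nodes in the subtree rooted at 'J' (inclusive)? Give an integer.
Answer: 3

Derivation:
Subtree rooted at J contains: F, G, J
Count = 3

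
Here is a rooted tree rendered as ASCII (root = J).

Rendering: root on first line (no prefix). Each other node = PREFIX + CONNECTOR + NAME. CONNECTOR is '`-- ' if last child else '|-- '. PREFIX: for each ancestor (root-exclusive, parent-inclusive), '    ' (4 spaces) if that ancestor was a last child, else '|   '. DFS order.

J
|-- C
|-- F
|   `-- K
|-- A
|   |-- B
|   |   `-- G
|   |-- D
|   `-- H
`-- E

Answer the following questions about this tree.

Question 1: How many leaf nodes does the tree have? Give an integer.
Answer: 6

Derivation:
Leaves (nodes with no children): C, D, E, G, H, K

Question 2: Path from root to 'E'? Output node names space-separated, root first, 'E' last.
Walk down from root: J -> E

Answer: J E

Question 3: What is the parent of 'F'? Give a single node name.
Scan adjacency: F appears as child of J

Answer: J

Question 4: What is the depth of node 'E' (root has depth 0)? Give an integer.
Answer: 1

Derivation:
Path from root to E: J -> E
Depth = number of edges = 1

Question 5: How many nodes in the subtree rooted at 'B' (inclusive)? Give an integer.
Answer: 2

Derivation:
Subtree rooted at B contains: B, G
Count = 2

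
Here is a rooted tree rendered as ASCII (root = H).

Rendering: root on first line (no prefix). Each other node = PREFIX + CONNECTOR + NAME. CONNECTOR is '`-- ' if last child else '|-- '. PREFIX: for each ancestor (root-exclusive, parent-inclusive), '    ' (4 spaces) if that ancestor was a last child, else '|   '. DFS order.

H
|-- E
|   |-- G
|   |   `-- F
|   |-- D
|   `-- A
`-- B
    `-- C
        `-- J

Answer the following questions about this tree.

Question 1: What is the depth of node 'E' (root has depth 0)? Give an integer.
Answer: 1

Derivation:
Path from root to E: H -> E
Depth = number of edges = 1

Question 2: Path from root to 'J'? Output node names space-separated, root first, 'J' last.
Walk down from root: H -> B -> C -> J

Answer: H B C J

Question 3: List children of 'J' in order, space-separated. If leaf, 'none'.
Node J's children (from adjacency): (leaf)

Answer: none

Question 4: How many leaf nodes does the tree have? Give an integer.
Leaves (nodes with no children): A, D, F, J

Answer: 4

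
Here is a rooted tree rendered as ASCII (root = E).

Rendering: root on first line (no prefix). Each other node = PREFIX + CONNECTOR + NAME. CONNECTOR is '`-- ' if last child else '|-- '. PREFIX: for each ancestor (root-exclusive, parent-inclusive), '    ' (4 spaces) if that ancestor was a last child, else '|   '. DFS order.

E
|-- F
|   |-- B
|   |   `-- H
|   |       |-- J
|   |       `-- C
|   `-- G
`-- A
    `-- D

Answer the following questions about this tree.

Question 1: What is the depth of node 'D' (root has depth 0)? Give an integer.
Answer: 2

Derivation:
Path from root to D: E -> A -> D
Depth = number of edges = 2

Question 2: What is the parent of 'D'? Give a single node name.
Scan adjacency: D appears as child of A

Answer: A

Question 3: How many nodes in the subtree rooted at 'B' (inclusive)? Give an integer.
Subtree rooted at B contains: B, C, H, J
Count = 4

Answer: 4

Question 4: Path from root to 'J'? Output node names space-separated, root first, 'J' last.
Answer: E F B H J

Derivation:
Walk down from root: E -> F -> B -> H -> J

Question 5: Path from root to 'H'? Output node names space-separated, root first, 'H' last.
Walk down from root: E -> F -> B -> H

Answer: E F B H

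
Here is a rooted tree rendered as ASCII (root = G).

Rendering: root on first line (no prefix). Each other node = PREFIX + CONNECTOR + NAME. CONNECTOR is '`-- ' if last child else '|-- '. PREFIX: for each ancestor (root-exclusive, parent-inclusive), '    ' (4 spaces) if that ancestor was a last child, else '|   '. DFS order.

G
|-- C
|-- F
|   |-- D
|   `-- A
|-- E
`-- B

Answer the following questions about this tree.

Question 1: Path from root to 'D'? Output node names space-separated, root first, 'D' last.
Walk down from root: G -> F -> D

Answer: G F D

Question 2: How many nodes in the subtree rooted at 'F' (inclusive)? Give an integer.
Subtree rooted at F contains: A, D, F
Count = 3

Answer: 3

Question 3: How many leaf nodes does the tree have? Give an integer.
Answer: 5

Derivation:
Leaves (nodes with no children): A, B, C, D, E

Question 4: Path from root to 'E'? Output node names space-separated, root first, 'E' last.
Answer: G E

Derivation:
Walk down from root: G -> E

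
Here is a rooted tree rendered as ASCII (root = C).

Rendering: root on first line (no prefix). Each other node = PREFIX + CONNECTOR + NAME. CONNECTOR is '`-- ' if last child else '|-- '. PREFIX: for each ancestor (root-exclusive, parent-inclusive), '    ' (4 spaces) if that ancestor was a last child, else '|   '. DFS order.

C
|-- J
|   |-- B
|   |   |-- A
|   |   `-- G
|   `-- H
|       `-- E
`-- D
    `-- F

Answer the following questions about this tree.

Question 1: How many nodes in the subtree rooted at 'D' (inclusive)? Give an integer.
Subtree rooted at D contains: D, F
Count = 2

Answer: 2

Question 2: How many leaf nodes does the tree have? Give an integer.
Answer: 4

Derivation:
Leaves (nodes with no children): A, E, F, G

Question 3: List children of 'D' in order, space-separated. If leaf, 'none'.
Answer: F

Derivation:
Node D's children (from adjacency): F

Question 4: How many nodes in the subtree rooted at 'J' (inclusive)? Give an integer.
Subtree rooted at J contains: A, B, E, G, H, J
Count = 6

Answer: 6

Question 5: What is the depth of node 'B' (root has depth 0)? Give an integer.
Path from root to B: C -> J -> B
Depth = number of edges = 2

Answer: 2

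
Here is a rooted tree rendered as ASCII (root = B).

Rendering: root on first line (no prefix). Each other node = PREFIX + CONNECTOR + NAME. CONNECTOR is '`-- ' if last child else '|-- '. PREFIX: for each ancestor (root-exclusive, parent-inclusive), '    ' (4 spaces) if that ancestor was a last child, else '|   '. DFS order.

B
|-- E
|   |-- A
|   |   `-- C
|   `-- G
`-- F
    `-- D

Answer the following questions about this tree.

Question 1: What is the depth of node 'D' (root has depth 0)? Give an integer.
Path from root to D: B -> F -> D
Depth = number of edges = 2

Answer: 2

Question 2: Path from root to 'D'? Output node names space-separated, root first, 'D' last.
Walk down from root: B -> F -> D

Answer: B F D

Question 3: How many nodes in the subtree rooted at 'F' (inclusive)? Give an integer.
Answer: 2

Derivation:
Subtree rooted at F contains: D, F
Count = 2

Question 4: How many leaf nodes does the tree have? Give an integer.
Leaves (nodes with no children): C, D, G

Answer: 3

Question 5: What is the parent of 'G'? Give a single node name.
Scan adjacency: G appears as child of E

Answer: E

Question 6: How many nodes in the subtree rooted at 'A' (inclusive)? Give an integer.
Subtree rooted at A contains: A, C
Count = 2

Answer: 2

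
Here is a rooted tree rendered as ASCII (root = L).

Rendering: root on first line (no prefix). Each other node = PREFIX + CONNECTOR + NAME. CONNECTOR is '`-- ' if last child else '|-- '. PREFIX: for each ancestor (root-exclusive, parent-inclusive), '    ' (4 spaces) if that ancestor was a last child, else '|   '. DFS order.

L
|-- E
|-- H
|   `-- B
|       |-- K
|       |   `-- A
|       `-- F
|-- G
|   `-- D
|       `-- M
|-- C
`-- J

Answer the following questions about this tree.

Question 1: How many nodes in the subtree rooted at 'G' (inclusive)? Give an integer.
Answer: 3

Derivation:
Subtree rooted at G contains: D, G, M
Count = 3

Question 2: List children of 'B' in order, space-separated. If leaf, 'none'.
Answer: K F

Derivation:
Node B's children (from adjacency): K, F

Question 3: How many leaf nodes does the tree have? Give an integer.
Answer: 6

Derivation:
Leaves (nodes with no children): A, C, E, F, J, M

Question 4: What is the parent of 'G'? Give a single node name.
Scan adjacency: G appears as child of L

Answer: L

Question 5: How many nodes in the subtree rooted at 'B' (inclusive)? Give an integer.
Answer: 4

Derivation:
Subtree rooted at B contains: A, B, F, K
Count = 4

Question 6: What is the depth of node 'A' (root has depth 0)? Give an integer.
Answer: 4

Derivation:
Path from root to A: L -> H -> B -> K -> A
Depth = number of edges = 4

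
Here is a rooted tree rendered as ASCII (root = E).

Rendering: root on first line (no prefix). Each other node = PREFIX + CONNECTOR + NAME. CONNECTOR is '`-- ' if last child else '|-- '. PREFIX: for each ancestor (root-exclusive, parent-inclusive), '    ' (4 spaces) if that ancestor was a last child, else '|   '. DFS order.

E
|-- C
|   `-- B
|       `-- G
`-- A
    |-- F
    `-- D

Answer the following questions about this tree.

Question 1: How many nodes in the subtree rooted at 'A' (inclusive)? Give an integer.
Answer: 3

Derivation:
Subtree rooted at A contains: A, D, F
Count = 3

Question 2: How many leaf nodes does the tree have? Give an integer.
Answer: 3

Derivation:
Leaves (nodes with no children): D, F, G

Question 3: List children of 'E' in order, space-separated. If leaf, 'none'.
Answer: C A

Derivation:
Node E's children (from adjacency): C, A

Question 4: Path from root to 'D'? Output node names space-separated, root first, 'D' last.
Answer: E A D

Derivation:
Walk down from root: E -> A -> D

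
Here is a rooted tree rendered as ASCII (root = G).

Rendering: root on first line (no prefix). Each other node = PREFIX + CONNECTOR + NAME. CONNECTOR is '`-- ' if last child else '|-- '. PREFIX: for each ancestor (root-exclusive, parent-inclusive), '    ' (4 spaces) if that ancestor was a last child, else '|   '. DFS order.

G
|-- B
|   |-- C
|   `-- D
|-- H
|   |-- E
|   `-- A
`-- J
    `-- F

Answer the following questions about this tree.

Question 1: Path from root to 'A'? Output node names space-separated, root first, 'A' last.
Answer: G H A

Derivation:
Walk down from root: G -> H -> A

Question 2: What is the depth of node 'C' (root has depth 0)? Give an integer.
Path from root to C: G -> B -> C
Depth = number of edges = 2

Answer: 2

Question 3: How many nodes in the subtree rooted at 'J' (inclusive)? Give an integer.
Subtree rooted at J contains: F, J
Count = 2

Answer: 2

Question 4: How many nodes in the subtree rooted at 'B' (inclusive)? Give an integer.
Subtree rooted at B contains: B, C, D
Count = 3

Answer: 3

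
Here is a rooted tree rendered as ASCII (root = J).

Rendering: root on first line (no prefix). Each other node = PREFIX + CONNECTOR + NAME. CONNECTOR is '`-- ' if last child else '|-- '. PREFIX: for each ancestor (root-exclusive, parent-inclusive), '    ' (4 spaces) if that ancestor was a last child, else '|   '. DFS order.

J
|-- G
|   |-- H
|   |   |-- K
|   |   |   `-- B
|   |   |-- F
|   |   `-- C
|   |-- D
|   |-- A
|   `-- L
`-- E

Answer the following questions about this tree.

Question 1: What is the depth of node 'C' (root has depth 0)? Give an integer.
Answer: 3

Derivation:
Path from root to C: J -> G -> H -> C
Depth = number of edges = 3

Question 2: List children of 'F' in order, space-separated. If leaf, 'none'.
Answer: none

Derivation:
Node F's children (from adjacency): (leaf)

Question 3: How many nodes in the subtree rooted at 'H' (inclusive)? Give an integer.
Subtree rooted at H contains: B, C, F, H, K
Count = 5

Answer: 5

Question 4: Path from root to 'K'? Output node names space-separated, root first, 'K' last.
Answer: J G H K

Derivation:
Walk down from root: J -> G -> H -> K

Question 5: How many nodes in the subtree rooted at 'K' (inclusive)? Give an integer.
Answer: 2

Derivation:
Subtree rooted at K contains: B, K
Count = 2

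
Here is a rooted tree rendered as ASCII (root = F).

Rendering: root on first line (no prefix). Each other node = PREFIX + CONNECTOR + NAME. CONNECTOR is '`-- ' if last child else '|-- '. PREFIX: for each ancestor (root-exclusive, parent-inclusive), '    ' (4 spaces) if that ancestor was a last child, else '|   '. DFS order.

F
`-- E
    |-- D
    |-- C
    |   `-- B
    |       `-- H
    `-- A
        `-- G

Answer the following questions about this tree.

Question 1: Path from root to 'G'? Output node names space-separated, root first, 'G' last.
Answer: F E A G

Derivation:
Walk down from root: F -> E -> A -> G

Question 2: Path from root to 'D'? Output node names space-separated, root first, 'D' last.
Walk down from root: F -> E -> D

Answer: F E D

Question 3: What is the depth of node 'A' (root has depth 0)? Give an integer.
Answer: 2

Derivation:
Path from root to A: F -> E -> A
Depth = number of edges = 2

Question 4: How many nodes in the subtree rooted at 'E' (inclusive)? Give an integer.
Subtree rooted at E contains: A, B, C, D, E, G, H
Count = 7

Answer: 7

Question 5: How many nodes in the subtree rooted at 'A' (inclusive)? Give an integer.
Answer: 2

Derivation:
Subtree rooted at A contains: A, G
Count = 2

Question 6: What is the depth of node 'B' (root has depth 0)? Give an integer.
Answer: 3

Derivation:
Path from root to B: F -> E -> C -> B
Depth = number of edges = 3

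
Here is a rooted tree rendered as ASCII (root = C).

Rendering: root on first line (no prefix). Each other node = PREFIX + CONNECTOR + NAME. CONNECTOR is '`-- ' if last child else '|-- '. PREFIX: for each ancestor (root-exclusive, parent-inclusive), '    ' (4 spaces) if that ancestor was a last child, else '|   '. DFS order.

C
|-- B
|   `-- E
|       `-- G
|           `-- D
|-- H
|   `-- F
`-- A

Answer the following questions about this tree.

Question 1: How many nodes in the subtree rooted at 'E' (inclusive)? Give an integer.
Answer: 3

Derivation:
Subtree rooted at E contains: D, E, G
Count = 3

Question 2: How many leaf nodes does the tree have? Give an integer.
Leaves (nodes with no children): A, D, F

Answer: 3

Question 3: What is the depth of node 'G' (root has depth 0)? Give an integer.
Answer: 3

Derivation:
Path from root to G: C -> B -> E -> G
Depth = number of edges = 3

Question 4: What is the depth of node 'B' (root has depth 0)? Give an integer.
Path from root to B: C -> B
Depth = number of edges = 1

Answer: 1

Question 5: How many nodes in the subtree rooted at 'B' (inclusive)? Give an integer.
Subtree rooted at B contains: B, D, E, G
Count = 4

Answer: 4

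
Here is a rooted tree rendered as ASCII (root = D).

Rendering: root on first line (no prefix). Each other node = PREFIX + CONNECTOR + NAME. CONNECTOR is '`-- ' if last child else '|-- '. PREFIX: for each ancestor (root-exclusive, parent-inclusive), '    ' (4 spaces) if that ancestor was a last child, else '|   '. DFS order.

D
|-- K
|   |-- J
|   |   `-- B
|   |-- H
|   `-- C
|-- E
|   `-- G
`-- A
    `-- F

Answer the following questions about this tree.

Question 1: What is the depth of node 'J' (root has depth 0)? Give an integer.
Answer: 2

Derivation:
Path from root to J: D -> K -> J
Depth = number of edges = 2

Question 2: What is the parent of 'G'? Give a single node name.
Scan adjacency: G appears as child of E

Answer: E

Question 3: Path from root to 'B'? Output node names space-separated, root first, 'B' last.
Answer: D K J B

Derivation:
Walk down from root: D -> K -> J -> B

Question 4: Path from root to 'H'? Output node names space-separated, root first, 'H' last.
Answer: D K H

Derivation:
Walk down from root: D -> K -> H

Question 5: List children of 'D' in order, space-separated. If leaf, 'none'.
Answer: K E A

Derivation:
Node D's children (from adjacency): K, E, A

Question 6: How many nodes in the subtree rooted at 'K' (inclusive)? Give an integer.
Answer: 5

Derivation:
Subtree rooted at K contains: B, C, H, J, K
Count = 5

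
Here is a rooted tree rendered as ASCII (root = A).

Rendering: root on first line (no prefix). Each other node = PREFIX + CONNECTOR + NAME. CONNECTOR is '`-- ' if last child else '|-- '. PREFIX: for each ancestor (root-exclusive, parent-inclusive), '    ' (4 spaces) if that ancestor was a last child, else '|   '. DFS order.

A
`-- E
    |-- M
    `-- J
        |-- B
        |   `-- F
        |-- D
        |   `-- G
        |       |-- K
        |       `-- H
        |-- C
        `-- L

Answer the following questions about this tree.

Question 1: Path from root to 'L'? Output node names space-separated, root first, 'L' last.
Answer: A E J L

Derivation:
Walk down from root: A -> E -> J -> L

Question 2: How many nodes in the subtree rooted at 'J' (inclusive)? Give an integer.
Subtree rooted at J contains: B, C, D, F, G, H, J, K, L
Count = 9

Answer: 9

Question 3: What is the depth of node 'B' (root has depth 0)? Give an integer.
Path from root to B: A -> E -> J -> B
Depth = number of edges = 3

Answer: 3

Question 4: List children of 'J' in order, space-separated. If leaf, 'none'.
Answer: B D C L

Derivation:
Node J's children (from adjacency): B, D, C, L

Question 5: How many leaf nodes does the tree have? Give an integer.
Answer: 6

Derivation:
Leaves (nodes with no children): C, F, H, K, L, M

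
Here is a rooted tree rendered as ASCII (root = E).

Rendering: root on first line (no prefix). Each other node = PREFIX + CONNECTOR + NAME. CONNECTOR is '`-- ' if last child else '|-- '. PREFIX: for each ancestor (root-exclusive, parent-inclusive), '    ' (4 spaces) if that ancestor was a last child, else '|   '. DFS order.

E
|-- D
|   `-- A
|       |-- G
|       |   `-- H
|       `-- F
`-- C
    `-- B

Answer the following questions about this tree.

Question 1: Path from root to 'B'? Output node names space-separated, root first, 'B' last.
Walk down from root: E -> C -> B

Answer: E C B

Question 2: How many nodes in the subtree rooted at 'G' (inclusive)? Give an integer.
Subtree rooted at G contains: G, H
Count = 2

Answer: 2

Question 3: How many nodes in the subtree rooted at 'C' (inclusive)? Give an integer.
Answer: 2

Derivation:
Subtree rooted at C contains: B, C
Count = 2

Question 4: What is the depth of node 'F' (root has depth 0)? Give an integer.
Answer: 3

Derivation:
Path from root to F: E -> D -> A -> F
Depth = number of edges = 3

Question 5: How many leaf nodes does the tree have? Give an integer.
Leaves (nodes with no children): B, F, H

Answer: 3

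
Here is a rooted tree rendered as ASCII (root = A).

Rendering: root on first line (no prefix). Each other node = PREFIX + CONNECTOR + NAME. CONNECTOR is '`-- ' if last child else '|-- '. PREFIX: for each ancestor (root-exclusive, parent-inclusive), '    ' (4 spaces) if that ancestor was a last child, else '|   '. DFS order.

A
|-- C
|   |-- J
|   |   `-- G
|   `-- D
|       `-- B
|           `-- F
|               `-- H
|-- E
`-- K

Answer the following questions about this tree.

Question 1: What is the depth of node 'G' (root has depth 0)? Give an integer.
Answer: 3

Derivation:
Path from root to G: A -> C -> J -> G
Depth = number of edges = 3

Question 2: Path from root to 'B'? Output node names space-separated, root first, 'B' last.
Walk down from root: A -> C -> D -> B

Answer: A C D B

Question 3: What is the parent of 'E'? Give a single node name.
Answer: A

Derivation:
Scan adjacency: E appears as child of A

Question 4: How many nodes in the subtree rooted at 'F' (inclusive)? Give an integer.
Subtree rooted at F contains: F, H
Count = 2

Answer: 2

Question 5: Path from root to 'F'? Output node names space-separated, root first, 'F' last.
Answer: A C D B F

Derivation:
Walk down from root: A -> C -> D -> B -> F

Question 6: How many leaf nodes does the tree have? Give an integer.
Leaves (nodes with no children): E, G, H, K

Answer: 4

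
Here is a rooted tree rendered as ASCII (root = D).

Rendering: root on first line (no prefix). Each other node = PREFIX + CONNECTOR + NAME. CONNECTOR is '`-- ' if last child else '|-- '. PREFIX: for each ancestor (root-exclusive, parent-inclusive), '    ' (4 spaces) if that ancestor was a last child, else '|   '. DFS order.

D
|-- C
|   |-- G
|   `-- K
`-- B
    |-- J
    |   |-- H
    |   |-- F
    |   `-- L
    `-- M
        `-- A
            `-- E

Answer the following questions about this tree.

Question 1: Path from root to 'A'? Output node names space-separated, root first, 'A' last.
Answer: D B M A

Derivation:
Walk down from root: D -> B -> M -> A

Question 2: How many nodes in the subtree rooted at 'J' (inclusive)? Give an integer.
Answer: 4

Derivation:
Subtree rooted at J contains: F, H, J, L
Count = 4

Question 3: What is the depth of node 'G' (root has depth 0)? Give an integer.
Answer: 2

Derivation:
Path from root to G: D -> C -> G
Depth = number of edges = 2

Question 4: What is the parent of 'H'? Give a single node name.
Answer: J

Derivation:
Scan adjacency: H appears as child of J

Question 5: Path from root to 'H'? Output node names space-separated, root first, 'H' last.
Walk down from root: D -> B -> J -> H

Answer: D B J H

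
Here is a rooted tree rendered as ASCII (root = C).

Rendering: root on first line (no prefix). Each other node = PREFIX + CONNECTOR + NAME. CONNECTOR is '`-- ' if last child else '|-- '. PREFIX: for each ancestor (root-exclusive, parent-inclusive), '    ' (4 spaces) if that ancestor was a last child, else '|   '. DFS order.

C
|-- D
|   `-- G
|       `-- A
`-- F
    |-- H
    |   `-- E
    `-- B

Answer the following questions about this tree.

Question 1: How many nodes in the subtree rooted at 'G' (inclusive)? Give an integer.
Subtree rooted at G contains: A, G
Count = 2

Answer: 2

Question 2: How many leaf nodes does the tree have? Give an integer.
Leaves (nodes with no children): A, B, E

Answer: 3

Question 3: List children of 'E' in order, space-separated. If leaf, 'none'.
Node E's children (from adjacency): (leaf)

Answer: none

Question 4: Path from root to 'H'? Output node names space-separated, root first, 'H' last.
Walk down from root: C -> F -> H

Answer: C F H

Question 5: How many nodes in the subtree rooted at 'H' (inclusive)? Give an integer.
Answer: 2

Derivation:
Subtree rooted at H contains: E, H
Count = 2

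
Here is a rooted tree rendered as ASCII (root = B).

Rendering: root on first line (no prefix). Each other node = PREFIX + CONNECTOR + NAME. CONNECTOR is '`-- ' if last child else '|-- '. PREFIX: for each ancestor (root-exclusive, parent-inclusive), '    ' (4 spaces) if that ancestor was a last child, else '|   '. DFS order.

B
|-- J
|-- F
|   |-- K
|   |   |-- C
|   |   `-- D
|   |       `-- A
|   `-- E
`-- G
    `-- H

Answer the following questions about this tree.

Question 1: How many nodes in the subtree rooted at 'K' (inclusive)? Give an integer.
Answer: 4

Derivation:
Subtree rooted at K contains: A, C, D, K
Count = 4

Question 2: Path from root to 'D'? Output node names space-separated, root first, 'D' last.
Walk down from root: B -> F -> K -> D

Answer: B F K D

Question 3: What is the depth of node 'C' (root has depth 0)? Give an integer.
Answer: 3

Derivation:
Path from root to C: B -> F -> K -> C
Depth = number of edges = 3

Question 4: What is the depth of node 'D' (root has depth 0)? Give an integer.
Path from root to D: B -> F -> K -> D
Depth = number of edges = 3

Answer: 3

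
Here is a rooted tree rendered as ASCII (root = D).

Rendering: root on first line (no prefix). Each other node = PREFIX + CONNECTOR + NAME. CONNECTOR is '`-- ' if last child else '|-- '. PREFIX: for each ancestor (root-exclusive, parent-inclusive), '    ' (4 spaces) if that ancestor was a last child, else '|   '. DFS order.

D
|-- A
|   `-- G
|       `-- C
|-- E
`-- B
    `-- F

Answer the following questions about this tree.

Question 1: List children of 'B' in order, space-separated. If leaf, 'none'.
Answer: F

Derivation:
Node B's children (from adjacency): F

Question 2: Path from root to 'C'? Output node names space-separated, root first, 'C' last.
Answer: D A G C

Derivation:
Walk down from root: D -> A -> G -> C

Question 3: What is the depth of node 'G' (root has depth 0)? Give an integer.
Path from root to G: D -> A -> G
Depth = number of edges = 2

Answer: 2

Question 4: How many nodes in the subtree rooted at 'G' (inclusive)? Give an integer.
Subtree rooted at G contains: C, G
Count = 2

Answer: 2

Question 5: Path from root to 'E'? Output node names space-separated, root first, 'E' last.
Walk down from root: D -> E

Answer: D E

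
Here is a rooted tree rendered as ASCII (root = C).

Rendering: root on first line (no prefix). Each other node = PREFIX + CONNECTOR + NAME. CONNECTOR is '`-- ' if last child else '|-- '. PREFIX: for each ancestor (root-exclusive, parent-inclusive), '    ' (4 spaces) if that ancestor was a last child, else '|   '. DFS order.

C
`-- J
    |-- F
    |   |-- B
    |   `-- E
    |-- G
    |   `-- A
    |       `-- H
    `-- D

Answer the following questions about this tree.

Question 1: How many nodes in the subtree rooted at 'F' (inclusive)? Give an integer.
Subtree rooted at F contains: B, E, F
Count = 3

Answer: 3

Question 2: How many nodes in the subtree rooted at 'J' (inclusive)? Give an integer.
Subtree rooted at J contains: A, B, D, E, F, G, H, J
Count = 8

Answer: 8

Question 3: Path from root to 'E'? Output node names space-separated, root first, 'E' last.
Walk down from root: C -> J -> F -> E

Answer: C J F E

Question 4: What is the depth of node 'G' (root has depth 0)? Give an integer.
Answer: 2

Derivation:
Path from root to G: C -> J -> G
Depth = number of edges = 2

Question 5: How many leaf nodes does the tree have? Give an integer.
Leaves (nodes with no children): B, D, E, H

Answer: 4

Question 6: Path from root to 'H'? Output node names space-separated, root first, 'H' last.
Answer: C J G A H

Derivation:
Walk down from root: C -> J -> G -> A -> H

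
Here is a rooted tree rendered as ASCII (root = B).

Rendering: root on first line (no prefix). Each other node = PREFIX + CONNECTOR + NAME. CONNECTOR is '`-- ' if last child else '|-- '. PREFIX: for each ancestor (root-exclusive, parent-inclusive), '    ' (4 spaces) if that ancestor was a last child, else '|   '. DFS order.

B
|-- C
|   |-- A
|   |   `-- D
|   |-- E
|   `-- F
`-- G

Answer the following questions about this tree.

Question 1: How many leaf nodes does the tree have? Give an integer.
Leaves (nodes with no children): D, E, F, G

Answer: 4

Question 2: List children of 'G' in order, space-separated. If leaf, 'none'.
Answer: none

Derivation:
Node G's children (from adjacency): (leaf)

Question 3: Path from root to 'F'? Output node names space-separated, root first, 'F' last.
Answer: B C F

Derivation:
Walk down from root: B -> C -> F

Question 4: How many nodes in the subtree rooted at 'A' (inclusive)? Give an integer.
Answer: 2

Derivation:
Subtree rooted at A contains: A, D
Count = 2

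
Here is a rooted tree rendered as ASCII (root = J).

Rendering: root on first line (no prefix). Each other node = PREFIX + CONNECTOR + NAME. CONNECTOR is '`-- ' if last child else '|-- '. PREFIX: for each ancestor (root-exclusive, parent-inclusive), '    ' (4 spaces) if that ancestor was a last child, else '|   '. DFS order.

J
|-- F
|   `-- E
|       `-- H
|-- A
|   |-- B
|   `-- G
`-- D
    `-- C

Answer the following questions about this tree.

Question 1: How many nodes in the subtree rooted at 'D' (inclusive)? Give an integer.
Subtree rooted at D contains: C, D
Count = 2

Answer: 2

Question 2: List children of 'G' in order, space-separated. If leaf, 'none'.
Answer: none

Derivation:
Node G's children (from adjacency): (leaf)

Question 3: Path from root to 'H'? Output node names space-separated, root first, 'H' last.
Answer: J F E H

Derivation:
Walk down from root: J -> F -> E -> H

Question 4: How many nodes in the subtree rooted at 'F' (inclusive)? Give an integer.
Subtree rooted at F contains: E, F, H
Count = 3

Answer: 3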